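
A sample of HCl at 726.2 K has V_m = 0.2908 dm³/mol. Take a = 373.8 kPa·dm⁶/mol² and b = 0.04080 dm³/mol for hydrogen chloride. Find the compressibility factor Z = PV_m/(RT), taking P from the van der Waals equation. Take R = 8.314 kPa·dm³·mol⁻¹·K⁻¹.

Z ≈ 0.9503

P = RT/(V_m − b) − a/V_m² = (8.314)(726.2)/(0.2908 − 0.04080) − 373.8/(0.2908)²
  = 6037.6/0.25000 − 4420.3 = 24150 − 4420.3 = 19730 kPa
Z = PV_m/(RT) = (19730)(0.2908)/((8.314)(726.2)) = 5737.5/6037.6 = 0.9503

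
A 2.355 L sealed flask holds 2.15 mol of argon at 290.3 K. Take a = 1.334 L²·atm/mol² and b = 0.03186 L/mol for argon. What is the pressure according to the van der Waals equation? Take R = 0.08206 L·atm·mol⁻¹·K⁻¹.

P = nRT/(V − nb) − a n²/V²
nRT/(V − nb) = (2.15)(0.08206)(290.3)/(2.355 − 2.15×0.03186) = 51.217/2.2865 = 22.400 atm
a n²/V² = (1.334)(2.15)²/(2.355)² = 1.1119 atm
P = 22.400 − 1.1119 = 21.29 atm

P ≈ 21.29 atm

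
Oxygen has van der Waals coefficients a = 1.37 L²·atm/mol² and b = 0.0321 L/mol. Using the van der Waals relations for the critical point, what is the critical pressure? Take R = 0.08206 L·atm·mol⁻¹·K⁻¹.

P_c ≈ 49.24 atm

For a van der Waals gas, P_c = a/(27b²).
P_c = 1.37/(27×(0.0321)²) = 1.37/0.027821 = 49.24 atm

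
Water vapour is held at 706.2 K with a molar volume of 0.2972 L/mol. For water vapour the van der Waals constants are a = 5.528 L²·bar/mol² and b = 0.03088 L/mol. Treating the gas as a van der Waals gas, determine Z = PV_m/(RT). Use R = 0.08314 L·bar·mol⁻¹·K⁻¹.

P = RT/(V_m − b) − a/V_m² = (0.08314)(706.2)/(0.2972 − 0.03088) − 5.528/(0.2972)²
  = 58.713/0.26632 − 62.585 = 220.46 − 62.585 = 157.88 bar
Z = PV_m/(RT) = (157.88)(0.2972)/((0.08314)(706.2)) = 46.922/58.713 = 0.7992

Z ≈ 0.7992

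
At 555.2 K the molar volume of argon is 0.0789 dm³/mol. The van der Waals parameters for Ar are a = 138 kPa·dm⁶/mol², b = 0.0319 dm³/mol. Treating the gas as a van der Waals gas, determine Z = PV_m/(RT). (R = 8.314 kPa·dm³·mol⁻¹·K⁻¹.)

Z ≈ 1.300

P = RT/(V_m − b) − a/V_m² = (8.314)(555.2)/(0.0789 − 0.0319) − 138/(0.0789)²
  = 4615.9/0.047000 − 22168 = 98211 − 22168 = 76043 kPa
Z = PV_m/(RT) = (76043)(0.0789)/((8.314)(555.2)) = 5999.8/4615.9 = 1.300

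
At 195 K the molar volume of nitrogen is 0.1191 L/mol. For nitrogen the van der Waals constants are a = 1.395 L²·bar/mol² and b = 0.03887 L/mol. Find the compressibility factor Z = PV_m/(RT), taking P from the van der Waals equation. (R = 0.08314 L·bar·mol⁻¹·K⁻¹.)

P = RT/(V_m − b) − a/V_m² = (0.08314)(195)/(0.1191 − 0.03887) − 1.395/(0.1191)²
  = 16.212/0.080230 − 98.345 = 202.07 − 98.345 = 103.73 bar
Z = PV_m/(RT) = (103.73)(0.1191)/((0.08314)(195)) = 12.354/16.212 = 0.7620

Z ≈ 0.7620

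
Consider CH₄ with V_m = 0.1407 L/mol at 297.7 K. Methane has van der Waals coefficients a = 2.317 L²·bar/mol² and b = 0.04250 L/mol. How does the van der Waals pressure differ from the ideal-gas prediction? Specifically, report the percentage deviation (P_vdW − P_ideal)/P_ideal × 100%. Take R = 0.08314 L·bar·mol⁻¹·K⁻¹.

-23.25 %

Ideal: P_ideal = RT/V_m = (0.08314)(297.7)/0.1407 = 175.912 bar
vdW: P = RT/(V_m − b) − a/V_m² = 24.7508/0.0982000 − 2.317/0.0197965 = 252.045 − 117.041 = 135.004 bar
% deviation = (135.004 − 175.912)/175.912 × 100% = -23.25%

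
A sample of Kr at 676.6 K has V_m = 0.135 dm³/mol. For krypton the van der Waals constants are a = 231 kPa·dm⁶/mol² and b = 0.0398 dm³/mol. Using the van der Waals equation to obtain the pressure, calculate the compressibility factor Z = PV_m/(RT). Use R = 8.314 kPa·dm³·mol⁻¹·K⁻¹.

P = RT/(V_m − b) − a/V_m² = (8.314)(676.6)/(0.135 − 0.0398) − 231/(0.135)²
  = 5625.3/0.095200 − 12675 = 59089 − 12675 = 46414 kPa
Z = PV_m/(RT) = (46414)(0.135)/((8.314)(676.6)) = 6265.9/5625.3 = 1.114

Z ≈ 1.114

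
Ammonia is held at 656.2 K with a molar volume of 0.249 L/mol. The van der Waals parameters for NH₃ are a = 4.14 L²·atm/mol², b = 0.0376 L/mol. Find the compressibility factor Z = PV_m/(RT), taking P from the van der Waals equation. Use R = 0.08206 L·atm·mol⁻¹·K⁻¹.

P = RT/(V_m − b) − a/V_m² = (0.08206)(656.2)/(0.249 − 0.0376) − 4.14/(0.249)²
  = 53.848/0.21140 − 66.773 = 254.72 − 66.773 = 187.95 atm
Z = PV_m/(RT) = (187.95)(0.249)/((0.08206)(656.2)) = 46.800/53.848 = 0.8691

Z ≈ 0.8691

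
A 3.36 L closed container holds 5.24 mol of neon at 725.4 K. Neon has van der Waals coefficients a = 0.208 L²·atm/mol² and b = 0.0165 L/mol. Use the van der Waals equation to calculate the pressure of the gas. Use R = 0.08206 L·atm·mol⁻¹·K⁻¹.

P = nRT/(V − nb) − a n²/V²
nRT/(V − nb) = (5.24)(0.08206)(725.4)/(3.36 − 5.24×0.0165) = 311.92/3.2735 = 95.286 atm
a n²/V² = (0.208)(5.24)²/(3.36)² = 0.50588 atm
P = 95.286 − 0.50588 = 94.78 atm

P ≈ 94.78 atm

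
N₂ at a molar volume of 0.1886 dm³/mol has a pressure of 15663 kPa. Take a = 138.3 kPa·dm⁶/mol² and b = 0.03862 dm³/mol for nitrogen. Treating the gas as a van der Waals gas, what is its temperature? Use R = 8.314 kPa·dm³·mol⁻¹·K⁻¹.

T = (P + a/V_m²)(V_m − b)/R
P + a/V_m² = 15663 + 138.3/(0.1886)² = 19551 kPa
V_m − b = 0.1886 − 0.03862 = 0.14998 dm³/mol
T = (19551)(0.14998)/8.314 = 352.7 K

T ≈ 352.7 K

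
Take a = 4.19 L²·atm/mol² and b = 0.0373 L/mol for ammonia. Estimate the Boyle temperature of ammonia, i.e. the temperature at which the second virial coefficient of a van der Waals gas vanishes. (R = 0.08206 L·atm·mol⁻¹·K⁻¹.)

For a van der Waals gas the second virial coefficient B₂ = b − a/(RT) vanishes at T_B = a/(Rb).
T_B = 4.19/(0.08206×0.0373) = 4.19/0.0030608 = 1369 K

T_B ≈ 1369 K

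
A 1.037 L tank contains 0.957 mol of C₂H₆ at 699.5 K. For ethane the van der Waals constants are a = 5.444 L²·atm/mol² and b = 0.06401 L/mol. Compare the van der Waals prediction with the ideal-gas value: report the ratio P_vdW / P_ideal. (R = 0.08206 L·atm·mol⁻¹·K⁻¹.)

Ideal: P_ideal = nRT/V = (0.957)(0.08206)(699.5)/1.037 = 52.9727 atm
vdW: P = nRT/(V − nb) − a n²/V² = 54.9327/0.975742 − 4.98588/1.07537 = 56.2984 − 4.63643 = 51.6620 atm
Ratio = 51.6620/52.9727 = 0.9753

P_vdW / P_ideal ≈ 0.9753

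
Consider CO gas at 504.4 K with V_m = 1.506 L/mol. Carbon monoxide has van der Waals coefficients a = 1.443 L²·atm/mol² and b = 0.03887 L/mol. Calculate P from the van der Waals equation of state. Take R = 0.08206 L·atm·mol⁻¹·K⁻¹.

P = RT/(V_m − b) − a/V_m²
RT/(V_m − b) = (0.08206)(504.4)/(1.506 − 0.03887) = 41.391/1.4671 = 28.213 atm
a/V_m² = 1.443/(1.506)² = 0.63623 atm
P = 28.213 − 0.63623 = 27.58 atm

P ≈ 27.58 atm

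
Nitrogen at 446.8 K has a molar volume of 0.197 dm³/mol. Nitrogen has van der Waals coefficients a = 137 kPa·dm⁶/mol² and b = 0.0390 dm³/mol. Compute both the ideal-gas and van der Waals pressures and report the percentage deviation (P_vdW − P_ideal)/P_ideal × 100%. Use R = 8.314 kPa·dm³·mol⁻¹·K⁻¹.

Ideal: P_ideal = RT/V_m = (8.314)(446.8)/0.197 = 18856.3 kPa
vdW: P = RT/(V_m − b) − a/V_m² = 3714.70/0.158000 − 137/0.0388090 = 23510.8 − 3530.11 = 19980.7 kPa
% deviation = (19980.7 − 18856.3)/18856.3 × 100% = 5.96%

5.96 %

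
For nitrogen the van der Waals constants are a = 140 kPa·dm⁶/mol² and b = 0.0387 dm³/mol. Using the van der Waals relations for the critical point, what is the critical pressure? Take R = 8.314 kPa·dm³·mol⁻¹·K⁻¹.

For a van der Waals gas, P_c = a/(27b²).
P_c = 140/(27×(0.0387)²) = 140/0.040438 = 3462 kPa

P_c ≈ 3462 kPa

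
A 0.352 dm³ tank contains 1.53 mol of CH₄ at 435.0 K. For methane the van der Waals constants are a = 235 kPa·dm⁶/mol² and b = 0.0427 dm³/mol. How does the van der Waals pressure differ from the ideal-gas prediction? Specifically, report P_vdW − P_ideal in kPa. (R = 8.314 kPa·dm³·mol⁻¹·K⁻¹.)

ΔP ≈ -857 kPa

Ideal: P_ideal = nRT/V = (1.53)(8.314)(435.0)/0.352 = 15719.8 kPa
vdW: P = nRT/(V − nb) − a n²/V² = 5533.38/0.286669 − 550.112/0.123904 = 19302.3 − 4439.82 = 14862.5 kPa
ΔP = 14862.5 − 15719.8 = -857 kPa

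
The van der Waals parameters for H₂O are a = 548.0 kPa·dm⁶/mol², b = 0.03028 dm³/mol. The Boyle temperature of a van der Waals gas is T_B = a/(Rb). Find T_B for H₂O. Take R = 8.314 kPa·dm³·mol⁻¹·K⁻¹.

For a van der Waals gas the second virial coefficient B₂ = b − a/(RT) vanishes at T_B = a/(Rb).
T_B = 548.0/(8.314×0.03028) = 548.0/0.25175 = 2177 K

T_B ≈ 2177 K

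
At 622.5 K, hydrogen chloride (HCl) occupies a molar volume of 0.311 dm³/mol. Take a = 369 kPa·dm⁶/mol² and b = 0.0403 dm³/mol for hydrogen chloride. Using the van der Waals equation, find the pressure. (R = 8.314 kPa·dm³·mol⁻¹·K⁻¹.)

P ≈ 15304 kPa

P = RT/(V_m − b) − a/V_m²
RT/(V_m − b) = (8.314)(622.5)/(0.311 − 0.0403) = 5175.5/0.27070 = 19119 kPa
a/V_m² = 369/(0.311)² = 3815.1 kPa
P = 19119 − 3815.1 = 15304 kPa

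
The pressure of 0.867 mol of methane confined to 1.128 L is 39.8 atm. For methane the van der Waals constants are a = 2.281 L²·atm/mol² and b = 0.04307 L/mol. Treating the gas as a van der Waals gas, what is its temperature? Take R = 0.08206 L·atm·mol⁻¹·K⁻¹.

T ≈ 630.8 K

T = (P + a n²/V²)(V − nb)/(nR)
P + a n²/V² = 39.8 + (2.281)(0.867)²/(1.128)² = 41.148 atm
V − nb = 1.128 − (0.867)(0.04307) = 1.0907 L
T = (41.148)(1.0907)/((0.867)(0.08206)) = 630.8 K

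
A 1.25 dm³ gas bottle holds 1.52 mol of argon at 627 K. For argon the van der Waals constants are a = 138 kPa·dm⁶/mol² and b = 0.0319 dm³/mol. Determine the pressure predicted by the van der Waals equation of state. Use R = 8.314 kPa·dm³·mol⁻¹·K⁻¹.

P = nRT/(V − nb) − a n²/V²
nRT/(V − nb) = (1.52)(8.314)(627)/(1.25 − 1.52×0.0319) = 7923.6/1.2015 = 6594.8 kPa
a n²/V² = (138)(1.52)²/(1.25)² = 204.05 kPa
P = 6594.8 − 204.05 = 6391 kPa

P ≈ 6391 kPa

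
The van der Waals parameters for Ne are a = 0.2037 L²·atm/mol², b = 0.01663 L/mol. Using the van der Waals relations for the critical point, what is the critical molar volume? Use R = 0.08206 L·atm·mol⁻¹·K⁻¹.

For a van der Waals gas, V_m,c = 3b.
V_m,c = 3×0.01663 = 0.04989 L/mol

V_m,c ≈ 0.04989 L/mol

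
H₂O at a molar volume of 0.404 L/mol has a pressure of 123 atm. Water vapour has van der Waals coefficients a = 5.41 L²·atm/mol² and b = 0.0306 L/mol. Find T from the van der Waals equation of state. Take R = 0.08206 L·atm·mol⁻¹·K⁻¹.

T ≈ 710.5 K

T = (P + a/V_m²)(V_m − b)/R
P + a/V_m² = 123 + 5.41/(0.404)² = 156.15 atm
V_m − b = 0.404 − 0.0306 = 0.37340 L/mol
T = (156.15)(0.37340)/0.08206 = 710.5 K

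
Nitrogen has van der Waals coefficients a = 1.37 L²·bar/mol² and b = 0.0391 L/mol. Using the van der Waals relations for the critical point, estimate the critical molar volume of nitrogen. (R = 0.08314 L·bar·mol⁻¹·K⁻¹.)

V_m,c ≈ 0.1173 L/mol

For a van der Waals gas, V_m,c = 3b.
V_m,c = 3×0.0391 = 0.1173 L/mol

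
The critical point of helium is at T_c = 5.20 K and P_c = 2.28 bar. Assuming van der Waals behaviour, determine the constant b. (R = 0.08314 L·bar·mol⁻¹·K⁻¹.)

From T_c = 8a/(27Rb) and P_c = a/(27b²): b = R T_c/(8 P_c).
b = (0.08314)(5.20)/(8×2.28) = 0.43233/18.240 = 0.02370 L/mol

b ≈ 0.02370 L/mol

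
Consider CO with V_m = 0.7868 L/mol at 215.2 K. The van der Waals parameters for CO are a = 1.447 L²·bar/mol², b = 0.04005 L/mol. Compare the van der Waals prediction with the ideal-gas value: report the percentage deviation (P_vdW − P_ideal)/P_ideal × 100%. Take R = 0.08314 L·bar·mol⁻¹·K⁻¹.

Ideal: P_ideal = RT/V_m = (0.08314)(215.2)/0.7868 = 22.7399 bar
vdW: P = RT/(V_m − b) − a/V_m² = 17.8917/0.746750 − 1.447/0.619054 = 23.9594 − 2.33744 = 21.6220 bar
% deviation = (21.6220 − 22.7399)/22.7399 × 100% = -4.92%

-4.92 %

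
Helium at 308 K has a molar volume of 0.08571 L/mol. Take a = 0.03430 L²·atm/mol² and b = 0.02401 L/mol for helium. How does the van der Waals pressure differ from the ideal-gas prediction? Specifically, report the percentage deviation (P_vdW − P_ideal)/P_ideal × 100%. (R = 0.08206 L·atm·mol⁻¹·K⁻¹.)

Ideal: P_ideal = RT/V_m = (0.08206)(308)/0.08571 = 294.884 atm
vdW: P = RT/(V_m − b) − a/V_m² = 25.2745/0.0617000 − 0.03430/0.00734620 = 409.635 − 4.66908 = 404.966 atm
% deviation = (404.966 − 294.884)/294.884 × 100% = 37.33%

37.33 %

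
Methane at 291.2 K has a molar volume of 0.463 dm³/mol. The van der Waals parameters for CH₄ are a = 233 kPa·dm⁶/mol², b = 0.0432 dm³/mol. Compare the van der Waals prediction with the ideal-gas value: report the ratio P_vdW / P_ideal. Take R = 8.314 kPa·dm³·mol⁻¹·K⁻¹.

P_vdW / P_ideal ≈ 0.8950

Ideal: P_ideal = RT/V_m = (8.314)(291.2)/0.463 = 5229.02 kPa
vdW: P = RT/(V_m − b) − a/V_m² = 2421.04/0.419800 − 233/0.214369 = 5767.13 − 1086.91 = 4680.22 kPa
Ratio = 4680.22/5229.02 = 0.8950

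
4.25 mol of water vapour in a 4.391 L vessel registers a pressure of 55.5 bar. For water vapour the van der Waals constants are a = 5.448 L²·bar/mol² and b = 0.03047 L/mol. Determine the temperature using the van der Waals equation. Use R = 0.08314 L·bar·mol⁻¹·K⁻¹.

T ≈ 730.9 K

T = (P + a n²/V²)(V − nb)/(nR)
P + a n²/V² = 55.5 + (5.448)(4.25)²/(4.391)² = 60.604 bar
V − nb = 4.391 − (4.25)(0.03047) = 4.2615 L
T = (60.604)(4.2615)/((4.25)(0.08314)) = 730.9 K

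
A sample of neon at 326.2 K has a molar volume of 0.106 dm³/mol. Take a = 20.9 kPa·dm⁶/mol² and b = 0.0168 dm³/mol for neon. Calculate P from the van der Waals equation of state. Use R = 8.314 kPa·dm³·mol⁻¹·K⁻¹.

P = RT/(V_m − b) − a/V_m²
RT/(V_m − b) = (8.314)(326.2)/(0.106 − 0.0168) = 2712.0/0.089200 = 30404 kPa
a/V_m² = 20.9/(0.106)² = 1860.1 kPa
P = 30404 − 1860.1 = 28544 kPa

P ≈ 28544 kPa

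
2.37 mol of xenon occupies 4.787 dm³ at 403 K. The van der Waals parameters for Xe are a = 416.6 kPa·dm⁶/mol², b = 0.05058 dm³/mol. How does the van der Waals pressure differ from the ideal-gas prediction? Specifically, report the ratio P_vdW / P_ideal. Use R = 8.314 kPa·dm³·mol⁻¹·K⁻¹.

Ideal: P_ideal = nRT/V = (2.37)(8.314)(403)/4.787 = 1658.82 kPa
vdW: P = nRT/(V − nb) − a n²/V² = 7940.78/4.66713 − 2340.00/22.9154 = 1701.43 − 102.115 = 1599.32 kPa
Ratio = 1599.32/1658.82 = 0.9641

P_vdW / P_ideal ≈ 0.9641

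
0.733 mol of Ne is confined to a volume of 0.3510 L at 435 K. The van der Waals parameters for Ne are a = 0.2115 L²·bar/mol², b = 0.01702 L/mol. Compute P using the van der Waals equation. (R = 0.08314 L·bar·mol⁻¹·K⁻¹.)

P ≈ 77.39 bar

P = nRT/(V − nb) − a n²/V²
nRT/(V − nb) = (0.733)(0.08314)(435)/(0.3510 − 0.733×0.01702) = 26.510/0.33852 = 78.311 bar
a n²/V² = (0.2115)(0.733)²/(0.3510)² = 0.92237 bar
P = 78.311 − 0.92237 = 77.39 bar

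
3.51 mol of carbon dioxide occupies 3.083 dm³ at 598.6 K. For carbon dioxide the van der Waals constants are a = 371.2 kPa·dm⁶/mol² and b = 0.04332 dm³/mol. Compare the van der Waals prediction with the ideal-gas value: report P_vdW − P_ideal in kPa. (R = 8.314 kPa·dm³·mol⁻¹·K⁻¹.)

ΔP ≈ -187.2 kPa

Ideal: P_ideal = nRT/V = (3.51)(8.314)(598.6)/3.083 = 5666.05 kPa
vdW: P = nRT/(V − nb) − a n²/V² = 17468.4/2.93095 − 4573.22/9.50489 = 5959.98 − 481.144 = 5478.84 kPa
ΔP = 5478.84 − 5666.05 = -187.2 kPa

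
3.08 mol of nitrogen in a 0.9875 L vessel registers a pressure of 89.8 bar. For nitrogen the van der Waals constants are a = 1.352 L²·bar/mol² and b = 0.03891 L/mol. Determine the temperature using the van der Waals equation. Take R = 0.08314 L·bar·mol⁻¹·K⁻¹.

T = (P + a n²/V²)(V − nb)/(nR)
P + a n²/V² = 89.8 + (1.352)(3.08)²/(0.9875)² = 102.95 bar
V − nb = 0.9875 − (3.08)(0.03891) = 0.86766 L
T = (102.95)(0.86766)/((3.08)(0.08314)) = 348.8 K

T ≈ 348.8 K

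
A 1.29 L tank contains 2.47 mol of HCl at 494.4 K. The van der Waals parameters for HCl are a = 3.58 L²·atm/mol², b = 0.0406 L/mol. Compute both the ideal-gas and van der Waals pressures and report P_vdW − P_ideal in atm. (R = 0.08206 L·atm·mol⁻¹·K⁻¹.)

ΔP ≈ -6.577 atm

Ideal: P_ideal = nRT/V = (2.47)(0.08206)(494.4)/1.29 = 77.6814 atm
vdW: P = nRT/(V − nb) − a n²/V² = 100.209/1.18972 − 21.8412/1.66410 = 84.2291 − 13.1249 = 71.1042 atm
ΔP = 71.1042 − 77.6814 = -6.577 atm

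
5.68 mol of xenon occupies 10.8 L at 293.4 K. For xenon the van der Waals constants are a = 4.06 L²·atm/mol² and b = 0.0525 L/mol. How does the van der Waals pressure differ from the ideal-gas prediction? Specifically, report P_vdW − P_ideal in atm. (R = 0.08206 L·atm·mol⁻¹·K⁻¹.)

Ideal: P_ideal = nRT/V = (5.68)(0.08206)(293.4)/10.8 = 12.6624 atm
vdW: P = nRT/(V − nb) − a n²/V² = 136.754/10.5018 − 130.985/116.640 = 13.0220 − 1.12299 = 11.8990 atm
ΔP = 11.8990 − 12.6624 = -0.763 atm

ΔP ≈ -0.763 atm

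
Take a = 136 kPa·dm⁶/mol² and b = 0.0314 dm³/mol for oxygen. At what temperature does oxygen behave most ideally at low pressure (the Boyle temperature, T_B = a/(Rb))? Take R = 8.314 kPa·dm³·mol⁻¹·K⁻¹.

T_B ≈ 521.0 K

For a van der Waals gas the second virial coefficient B₂ = b − a/(RT) vanishes at T_B = a/(Rb).
T_B = 136/(8.314×0.0314) = 136/0.26106 = 521.0 K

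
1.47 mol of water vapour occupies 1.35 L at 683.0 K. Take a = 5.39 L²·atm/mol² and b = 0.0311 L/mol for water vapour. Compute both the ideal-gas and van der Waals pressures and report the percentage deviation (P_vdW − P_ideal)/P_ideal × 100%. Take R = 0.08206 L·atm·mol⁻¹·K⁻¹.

Ideal: P_ideal = nRT/V = (1.47)(0.08206)(683.0)/1.35 = 61.0289 atm
vdW: P = nRT/(V − nb) − a n²/V² = 82.3891/1.30428 − 11.6473/1.82250 = 63.1683 − 6.39084 = 56.7775 atm
% deviation = (56.7775 − 61.0289)/61.0289 × 100% = -6.97%

-6.97 %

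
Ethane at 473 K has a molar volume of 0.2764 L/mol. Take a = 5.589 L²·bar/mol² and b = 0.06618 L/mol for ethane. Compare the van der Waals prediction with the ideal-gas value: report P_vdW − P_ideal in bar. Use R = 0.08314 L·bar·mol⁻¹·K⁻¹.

Ideal: P_ideal = RT/V_m = (0.08314)(473)/0.2764 = 142.276 bar
vdW: P = RT/(V_m − b) − a/V_m² = 39.3252/0.210220 − 5.589/0.0763970 = 187.067 − 73.1573 = 113.910 bar
ΔP = 113.910 − 142.276 = -28.37 bar

ΔP ≈ -28.37 bar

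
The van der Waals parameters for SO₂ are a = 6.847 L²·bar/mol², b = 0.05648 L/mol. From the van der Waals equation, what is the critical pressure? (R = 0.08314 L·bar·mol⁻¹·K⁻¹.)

P_c ≈ 79.50 bar

For a van der Waals gas, P_c = a/(27b²).
P_c = 6.847/(27×(0.05648)²) = 6.847/0.086130 = 79.50 bar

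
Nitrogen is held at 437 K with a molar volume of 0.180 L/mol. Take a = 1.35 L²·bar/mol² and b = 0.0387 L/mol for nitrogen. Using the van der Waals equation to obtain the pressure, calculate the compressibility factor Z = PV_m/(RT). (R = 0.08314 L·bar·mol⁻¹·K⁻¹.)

Z ≈ 1.067

P = RT/(V_m − b) − a/V_m² = (0.08314)(437)/(0.180 − 0.0387) − 1.35/(0.180)²
  = 36.332/0.14130 − 41.667 = 257.13 − 41.667 = 215.46 bar
Z = PV_m/(RT) = (215.46)(0.180)/((0.08314)(437)) = 38.783/36.332 = 1.067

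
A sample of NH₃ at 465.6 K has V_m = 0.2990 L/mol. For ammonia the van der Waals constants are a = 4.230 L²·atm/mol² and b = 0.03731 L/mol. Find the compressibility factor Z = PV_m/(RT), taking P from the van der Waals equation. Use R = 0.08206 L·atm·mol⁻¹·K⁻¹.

P = RT/(V_m − b) − a/V_m² = (0.08206)(465.6)/(0.2990 − 0.03731) − 4.230/(0.2990)²
  = 38.207/0.26169 − 47.315 = 146.00 − 47.315 = 98.69 atm
Z = PV_m/(RT) = (98.69)(0.2990)/((0.08206)(465.6)) = 29.508/38.207 = 0.7723

Z ≈ 0.7723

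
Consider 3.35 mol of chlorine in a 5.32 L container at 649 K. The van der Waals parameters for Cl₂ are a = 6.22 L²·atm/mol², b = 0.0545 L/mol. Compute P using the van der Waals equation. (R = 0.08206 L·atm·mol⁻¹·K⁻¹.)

P ≈ 32.26 atm

P = nRT/(V − nb) − a n²/V²
nRT/(V − nb) = (3.35)(0.08206)(649)/(5.32 − 3.35×0.0545) = 178.41/5.1374 = 34.728 atm
a n²/V² = (6.22)(3.35)²/(5.32)² = 2.4664 atm
P = 34.728 − 2.4664 = 32.26 atm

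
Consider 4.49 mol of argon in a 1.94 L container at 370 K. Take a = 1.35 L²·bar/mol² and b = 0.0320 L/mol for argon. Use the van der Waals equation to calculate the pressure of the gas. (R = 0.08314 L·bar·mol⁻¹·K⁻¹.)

P ≈ 69.66 bar

P = nRT/(V − nb) − a n²/V²
nRT/(V − nb) = (4.49)(0.08314)(370)/(1.94 − 4.49×0.0320) = 138.12/1.7963 = 76.891 bar
a n²/V² = (1.35)(4.49)²/(1.94)² = 7.2314 bar
P = 76.891 − 7.2314 = 69.66 bar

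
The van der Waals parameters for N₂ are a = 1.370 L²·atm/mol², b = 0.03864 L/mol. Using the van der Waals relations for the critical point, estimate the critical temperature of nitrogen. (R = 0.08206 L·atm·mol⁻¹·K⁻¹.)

T_c ≈ 128.0 K

For a van der Waals gas, T_c = 8a/(27Rb).
T_c = 8×1.370/(27×0.08206×0.03864) = 10.960/0.085612 = 128.0 K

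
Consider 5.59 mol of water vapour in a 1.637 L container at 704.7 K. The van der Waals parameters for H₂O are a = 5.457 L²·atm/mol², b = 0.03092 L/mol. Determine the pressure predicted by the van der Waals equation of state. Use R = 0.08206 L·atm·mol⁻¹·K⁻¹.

P = nRT/(V − nb) − a n²/V²
nRT/(V − nb) = (5.59)(0.08206)(704.7)/(1.637 − 5.59×0.03092) = 323.26/1.4642 = 220.78 atm
a n²/V² = (5.457)(5.59)²/(1.637)² = 63.633 atm
P = 220.78 − 63.633 = 157.1 atm

P ≈ 157.1 atm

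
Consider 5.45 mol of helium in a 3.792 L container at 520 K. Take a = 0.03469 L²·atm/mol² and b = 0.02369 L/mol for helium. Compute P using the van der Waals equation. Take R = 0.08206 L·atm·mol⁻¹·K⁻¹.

P = nRT/(V − nb) − a n²/V²
nRT/(V − nb) = (5.45)(0.08206)(520)/(3.792 − 5.45×0.02369) = 232.56/3.6629 = 63.491 atm
a n²/V² = (0.03469)(5.45)²/(3.792)² = 0.071657 atm
P = 63.491 − 0.071657 = 63.42 atm

P ≈ 63.42 atm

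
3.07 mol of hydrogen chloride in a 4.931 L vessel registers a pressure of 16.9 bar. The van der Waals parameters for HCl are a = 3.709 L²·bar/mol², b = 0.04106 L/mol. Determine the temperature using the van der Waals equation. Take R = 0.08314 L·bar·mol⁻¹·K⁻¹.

T = (P + a n²/V²)(V − nb)/(nR)
P + a n²/V² = 16.9 + (3.709)(3.07)²/(4.931)² = 18.338 bar
V − nb = 4.931 − (3.07)(0.04106) = 4.8049 L
T = (18.338)(4.8049)/((3.07)(0.08314)) = 345.2 K

T ≈ 345.2 K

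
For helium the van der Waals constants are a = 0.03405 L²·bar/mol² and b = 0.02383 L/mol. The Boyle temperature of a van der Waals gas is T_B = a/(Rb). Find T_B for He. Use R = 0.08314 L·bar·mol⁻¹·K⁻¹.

For a van der Waals gas the second virial coefficient B₂ = b − a/(RT) vanishes at T_B = a/(Rb).
T_B = 0.03405/(0.08314×0.02383) = 0.03405/0.0019812 = 17.19 K

T_B ≈ 17.19 K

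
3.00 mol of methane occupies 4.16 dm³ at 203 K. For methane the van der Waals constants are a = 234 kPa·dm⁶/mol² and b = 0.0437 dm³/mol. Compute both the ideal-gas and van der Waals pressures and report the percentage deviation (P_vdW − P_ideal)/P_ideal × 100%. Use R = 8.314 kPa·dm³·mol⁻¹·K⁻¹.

Ideal: P_ideal = nRT/V = (3.00)(8.314)(203)/4.16 = 1217.12 kPa
vdW: P = nRT/(V − nb) − a n²/V² = 5063.23/4.02890 − 2106.00/17.3056 = 1256.73 − 121.695 = 1135.04 kPa
% deviation = (1135.04 − 1217.12)/1217.12 × 100% = -6.74%

-6.74 %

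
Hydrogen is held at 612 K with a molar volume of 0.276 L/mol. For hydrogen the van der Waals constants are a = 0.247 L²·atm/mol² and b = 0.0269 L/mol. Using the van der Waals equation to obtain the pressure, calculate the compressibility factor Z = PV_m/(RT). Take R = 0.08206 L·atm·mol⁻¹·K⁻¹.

Z ≈ 1.090

P = RT/(V_m − b) − a/V_m² = (0.08206)(612)/(0.276 − 0.0269) − 0.247/(0.276)²
  = 50.221/0.24910 − 3.2425 = 201.61 − 3.2425 = 198.37 atm
Z = PV_m/(RT) = (198.37)(0.276)/((0.08206)(612)) = 54.750/50.221 = 1.090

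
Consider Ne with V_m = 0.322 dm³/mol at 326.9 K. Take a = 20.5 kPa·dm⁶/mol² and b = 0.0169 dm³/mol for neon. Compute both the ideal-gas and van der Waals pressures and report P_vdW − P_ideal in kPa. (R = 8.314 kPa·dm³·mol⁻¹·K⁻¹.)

Ideal: P_ideal = RT/V_m = (8.314)(326.9)/0.322 = 8440.52 kPa
vdW: P = RT/(V_m − b) − a/V_m² = 2717.85/0.305100 − 20.5/0.103684 = 8908.06 − 197.716 = 8710.34 kPa
ΔP = 8710.34 − 8440.52 = 269.8 kPa

ΔP ≈ 269.8 kPa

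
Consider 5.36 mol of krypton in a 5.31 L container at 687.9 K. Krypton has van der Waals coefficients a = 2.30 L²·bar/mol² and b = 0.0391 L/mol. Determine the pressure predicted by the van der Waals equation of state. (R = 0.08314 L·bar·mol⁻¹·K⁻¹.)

P = nRT/(V − nb) − a n²/V²
nRT/(V − nb) = (5.36)(0.08314)(687.9)/(5.31 − 5.36×0.0391) = 306.55/5.1004 = 60.103 bar
a n²/V² = (2.30)(5.36)²/(5.31)² = 2.3435 bar
P = 60.103 − 2.3435 = 57.76 bar

P ≈ 57.76 bar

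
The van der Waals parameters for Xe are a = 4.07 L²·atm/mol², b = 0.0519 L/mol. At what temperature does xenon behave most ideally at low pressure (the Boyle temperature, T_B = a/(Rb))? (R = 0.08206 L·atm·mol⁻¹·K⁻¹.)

For a van der Waals gas the second virial coefficient B₂ = b − a/(RT) vanishes at T_B = a/(Rb).
T_B = 4.07/(0.08206×0.0519) = 4.07/0.0042589 = 955.6 K

T_B ≈ 955.6 K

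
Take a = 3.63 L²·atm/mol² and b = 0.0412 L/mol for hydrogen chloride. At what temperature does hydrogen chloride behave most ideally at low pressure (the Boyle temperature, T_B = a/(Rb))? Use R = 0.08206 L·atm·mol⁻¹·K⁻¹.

For a van der Waals gas the second virial coefficient B₂ = b − a/(RT) vanishes at T_B = a/(Rb).
T_B = 3.63/(0.08206×0.0412) = 3.63/0.0033809 = 1074 K

T_B ≈ 1074 K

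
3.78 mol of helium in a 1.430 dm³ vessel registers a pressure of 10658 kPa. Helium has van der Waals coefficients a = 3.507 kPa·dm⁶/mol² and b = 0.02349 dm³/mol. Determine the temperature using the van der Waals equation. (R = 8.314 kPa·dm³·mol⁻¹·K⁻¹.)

T ≈ 455.9 K

T = (P + a n²/V²)(V − nb)/(nR)
P + a n²/V² = 10658 + (3.507)(3.78)²/(1.430)² = 10683 kPa
V − nb = 1.430 − (3.78)(0.02349) = 1.3412 dm³
T = (10683)(1.3412)/((3.78)(8.314)) = 455.9 K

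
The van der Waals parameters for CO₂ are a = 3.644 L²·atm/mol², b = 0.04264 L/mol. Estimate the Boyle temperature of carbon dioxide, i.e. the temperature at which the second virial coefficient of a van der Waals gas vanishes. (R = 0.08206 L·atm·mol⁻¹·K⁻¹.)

T_B ≈ 1041 K

For a van der Waals gas the second virial coefficient B₂ = b − a/(RT) vanishes at T_B = a/(Rb).
T_B = 3.644/(0.08206×0.04264) = 3.644/0.0034990 = 1041 K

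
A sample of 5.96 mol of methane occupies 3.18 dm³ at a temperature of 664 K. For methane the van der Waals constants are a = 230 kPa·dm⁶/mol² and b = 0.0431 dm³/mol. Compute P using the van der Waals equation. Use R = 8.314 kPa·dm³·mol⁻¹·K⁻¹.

P ≈ 10448 kPa

P = nRT/(V − nb) − a n²/V²
nRT/(V − nb) = (5.96)(8.314)(664)/(3.18 − 5.96×0.0431) = 32902/2.9231 = 11256 kPa
a n²/V² = (230)(5.96)²/(3.18)² = 807.92 kPa
P = 11256 − 807.92 = 10448 kPa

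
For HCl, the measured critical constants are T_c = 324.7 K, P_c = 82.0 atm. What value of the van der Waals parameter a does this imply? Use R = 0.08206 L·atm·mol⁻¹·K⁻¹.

a ≈ 3.653 L²·atm/mol²

From T_c = 8a/(27Rb) and P_c = a/(27b²): a = 27 R² T_c²/(64 P_c).
a = 27×(0.08206)²×(324.7)²/(64×82.0) = 19169/5248.0 = 3.653 L²·atm/mol²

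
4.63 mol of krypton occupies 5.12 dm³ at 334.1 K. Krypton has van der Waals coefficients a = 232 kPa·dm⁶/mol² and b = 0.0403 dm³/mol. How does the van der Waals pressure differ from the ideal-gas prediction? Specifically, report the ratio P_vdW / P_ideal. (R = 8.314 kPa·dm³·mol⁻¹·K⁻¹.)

Ideal: P_ideal = nRT/V = (4.63)(8.314)(334.1)/5.12 = 2511.87 kPa
vdW: P = nRT/(V − nb) − a n²/V² = 12860.8/4.93341 − 4973.36/26.2144 = 2606.88 − 189.719 = 2417.16 kPa
Ratio = 2417.16/2511.87 = 0.9623

P_vdW / P_ideal ≈ 0.9623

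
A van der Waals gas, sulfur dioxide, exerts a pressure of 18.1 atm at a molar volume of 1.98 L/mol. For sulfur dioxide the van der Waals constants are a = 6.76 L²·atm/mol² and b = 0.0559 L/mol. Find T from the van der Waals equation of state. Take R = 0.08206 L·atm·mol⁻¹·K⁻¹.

T ≈ 464.8 K

T = (P + a/V_m²)(V_m − b)/R
P + a/V_m² = 18.1 + 6.76/(1.98)² = 19.824 atm
V_m − b = 1.98 − 0.0559 = 1.9241 L/mol
T = (19.824)(1.9241)/0.08206 = 464.8 K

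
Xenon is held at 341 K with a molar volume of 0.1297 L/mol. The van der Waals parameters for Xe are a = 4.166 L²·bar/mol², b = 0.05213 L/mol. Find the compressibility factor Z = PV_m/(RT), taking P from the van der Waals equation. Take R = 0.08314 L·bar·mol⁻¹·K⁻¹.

P = RT/(V_m − b) − a/V_m² = (0.08314)(341)/(0.1297 − 0.05213) − 4.166/(0.1297)²
  = 28.351/0.077570 − 247.65 = 365.49 − 247.65 = 117.84 bar
Z = PV_m/(RT) = (117.84)(0.1297)/((0.08314)(341)) = 15.284/28.351 = 0.5391

Z ≈ 0.5391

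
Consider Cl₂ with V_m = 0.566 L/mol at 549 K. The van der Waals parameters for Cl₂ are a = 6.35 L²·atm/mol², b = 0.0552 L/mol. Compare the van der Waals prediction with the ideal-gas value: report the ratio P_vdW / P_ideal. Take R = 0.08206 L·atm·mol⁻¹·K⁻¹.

P_vdW / P_ideal ≈ 0.8590

Ideal: P_ideal = RT/V_m = (0.08206)(549)/0.566 = 79.5953 atm
vdW: P = RT/(V_m − b) − a/V_m² = 45.0509/0.510800 − 6.35/0.320356 = 88.1968 − 19.8217 = 68.3751 atm
Ratio = 68.3751/79.5953 = 0.8590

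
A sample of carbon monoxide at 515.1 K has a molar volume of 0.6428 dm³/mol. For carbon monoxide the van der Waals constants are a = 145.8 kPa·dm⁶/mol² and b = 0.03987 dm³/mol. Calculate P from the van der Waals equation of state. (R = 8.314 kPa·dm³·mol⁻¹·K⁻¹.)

P = RT/(V_m − b) − a/V_m²
RT/(V_m − b) = (8.314)(515.1)/(0.6428 − 0.03987) = 4282.5/0.60293 = 7102.8 kPa
a/V_m² = 145.8/(0.6428)² = 352.86 kPa
P = 7102.8 − 352.86 = 6750 kPa

P ≈ 6750 kPa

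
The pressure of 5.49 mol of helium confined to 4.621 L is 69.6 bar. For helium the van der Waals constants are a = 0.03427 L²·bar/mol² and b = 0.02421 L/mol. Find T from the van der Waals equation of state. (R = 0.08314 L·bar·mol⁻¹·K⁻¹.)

T ≈ 684.8 K

T = (P + a n²/V²)(V − nb)/(nR)
P + a n²/V² = 69.6 + (0.03427)(5.49)²/(4.621)² = 69.648 bar
V − nb = 4.621 − (5.49)(0.02421) = 4.4881 L
T = (69.648)(4.4881)/((5.49)(0.08314)) = 684.8 K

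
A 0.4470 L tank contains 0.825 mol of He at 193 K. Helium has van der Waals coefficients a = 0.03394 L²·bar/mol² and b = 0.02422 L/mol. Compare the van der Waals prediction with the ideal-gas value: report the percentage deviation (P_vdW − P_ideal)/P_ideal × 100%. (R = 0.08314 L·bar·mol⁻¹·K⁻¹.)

4.29 %

Ideal: P_ideal = nRT/V = (0.825)(0.08314)(193)/0.4470 = 29.6151 bar
vdW: P = nRT/(V − nb) − a n²/V² = 13.2380/0.427019 − 0.0231004/0.199809 = 31.0010 − 0.115612 = 30.8854 bar
% deviation = (30.8854 − 29.6151)/29.6151 × 100% = 4.29%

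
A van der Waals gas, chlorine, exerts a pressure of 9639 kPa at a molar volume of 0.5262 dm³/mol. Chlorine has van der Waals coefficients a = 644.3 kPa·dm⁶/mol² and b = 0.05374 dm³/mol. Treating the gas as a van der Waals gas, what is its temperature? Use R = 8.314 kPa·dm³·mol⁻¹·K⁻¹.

T ≈ 680.0 K

T = (P + a/V_m²)(V_m − b)/R
P + a/V_m² = 9639 + 644.3/(0.5262)² = 11966 kPa
V_m − b = 0.5262 − 0.05374 = 0.47246 dm³/mol
T = (11966)(0.47246)/8.314 = 680.0 K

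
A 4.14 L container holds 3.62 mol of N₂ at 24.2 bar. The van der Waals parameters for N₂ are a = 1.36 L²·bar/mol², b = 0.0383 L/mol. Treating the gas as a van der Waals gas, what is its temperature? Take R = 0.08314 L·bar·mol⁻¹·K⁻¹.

T ≈ 335.6 K

T = (P + a n²/V²)(V − nb)/(nR)
P + a n²/V² = 24.2 + (1.36)(3.62)²/(4.14)² = 25.240 bar
V − nb = 4.14 − (3.62)(0.0383) = 4.0014 L
T = (25.240)(4.0014)/((3.62)(0.08314)) = 335.6 K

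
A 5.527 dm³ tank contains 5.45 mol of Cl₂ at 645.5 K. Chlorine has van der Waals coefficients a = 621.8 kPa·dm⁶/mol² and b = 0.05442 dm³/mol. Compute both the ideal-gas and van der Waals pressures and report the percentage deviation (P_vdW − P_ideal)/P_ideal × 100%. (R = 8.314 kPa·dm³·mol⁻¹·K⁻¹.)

-5.75 %

Ideal: P_ideal = nRT/V = (5.45)(8.314)(645.5)/5.527 = 5291.92 kPa
vdW: P = nRT/(V − nb) − a n²/V² = 29248.4/5.23041 − 18469.0/30.5477 = 5591.99 − 604.595 = 4987.40 kPa
% deviation = (4987.40 − 5291.92)/5291.92 × 100% = -5.75%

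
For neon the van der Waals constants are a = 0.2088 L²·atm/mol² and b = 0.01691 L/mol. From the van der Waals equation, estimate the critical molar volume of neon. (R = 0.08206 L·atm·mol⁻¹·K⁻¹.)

For a van der Waals gas, V_m,c = 3b.
V_m,c = 3×0.01691 = 0.05073 L/mol

V_m,c ≈ 0.05073 L/mol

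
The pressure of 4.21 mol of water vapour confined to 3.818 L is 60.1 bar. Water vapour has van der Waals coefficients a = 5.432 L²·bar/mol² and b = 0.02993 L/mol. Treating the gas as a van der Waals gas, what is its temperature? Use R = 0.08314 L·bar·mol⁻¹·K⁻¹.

T ≈ 703.6 K

T = (P + a n²/V²)(V − nb)/(nR)
P + a n²/V² = 60.1 + (5.432)(4.21)²/(3.818)² = 66.705 bar
V − nb = 3.818 − (4.21)(0.02993) = 3.6920 L
T = (66.705)(3.6920)/((4.21)(0.08314)) = 703.6 K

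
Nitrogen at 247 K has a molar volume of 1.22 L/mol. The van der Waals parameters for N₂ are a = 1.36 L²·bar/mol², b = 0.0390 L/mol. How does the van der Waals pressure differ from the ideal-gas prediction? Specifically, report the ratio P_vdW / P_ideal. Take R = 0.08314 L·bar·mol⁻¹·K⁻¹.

Ideal: P_ideal = RT/V_m = (0.08314)(247)/1.22 = 16.8324 bar
vdW: P = RT/(V_m − b) − a/V_m² = 20.5356/1.18100 − 1.36/1.48840 = 17.3883 − 0.913733 = 16.4746 bar
Ratio = 16.4746/16.8324 = 0.9787

P_vdW / P_ideal ≈ 0.9787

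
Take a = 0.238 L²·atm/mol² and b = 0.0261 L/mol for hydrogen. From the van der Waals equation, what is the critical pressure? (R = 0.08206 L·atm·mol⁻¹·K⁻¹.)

For a van der Waals gas, P_c = a/(27b²).
P_c = 0.238/(27×(0.0261)²) = 0.238/0.018393 = 12.94 atm

P_c ≈ 12.94 atm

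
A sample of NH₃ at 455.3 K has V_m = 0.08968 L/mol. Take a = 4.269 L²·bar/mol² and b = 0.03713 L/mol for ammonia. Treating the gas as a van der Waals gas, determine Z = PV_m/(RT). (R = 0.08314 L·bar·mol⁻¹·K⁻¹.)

Z ≈ 0.4490

P = RT/(V_m − b) − a/V_m² = (0.08314)(455.3)/(0.08968 − 0.03713) − 4.269/(0.08968)²
  = 37.854/0.052550 − 530.80 = 720.34 − 530.80 = 189.54 bar
Z = PV_m/(RT) = (189.54)(0.08968)/((0.08314)(455.3)) = 16.998/37.854 = 0.4490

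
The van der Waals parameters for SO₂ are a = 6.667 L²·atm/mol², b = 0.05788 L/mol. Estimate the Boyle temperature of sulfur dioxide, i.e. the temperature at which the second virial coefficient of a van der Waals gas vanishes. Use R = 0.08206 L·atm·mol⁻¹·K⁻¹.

T_B ≈ 1404 K

For a van der Waals gas the second virial coefficient B₂ = b − a/(RT) vanishes at T_B = a/(Rb).
T_B = 6.667/(0.08206×0.05788) = 6.667/0.0047496 = 1404 K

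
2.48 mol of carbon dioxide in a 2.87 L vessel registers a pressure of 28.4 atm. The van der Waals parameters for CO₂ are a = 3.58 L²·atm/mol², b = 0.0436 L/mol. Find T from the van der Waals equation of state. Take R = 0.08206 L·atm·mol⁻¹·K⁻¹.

T ≈ 421.7 K

T = (P + a n²/V²)(V − nb)/(nR)
P + a n²/V² = 28.4 + (3.58)(2.48)²/(2.87)² = 31.073 atm
V − nb = 2.87 − (2.48)(0.0436) = 2.7619 L
T = (31.073)(2.7619)/((2.48)(0.08206)) = 421.7 K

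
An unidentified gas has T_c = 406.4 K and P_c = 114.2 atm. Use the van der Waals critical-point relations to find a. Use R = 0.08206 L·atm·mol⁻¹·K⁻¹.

From T_c = 8a/(27Rb) and P_c = a/(27b²): a = 27 R² T_c²/(64 P_c).
a = 27×(0.08206)²×(406.4)²/(64×114.2) = 30029/7308.8 = 4.109 L²·atm/mol²

a ≈ 4.109 L²·atm/mol²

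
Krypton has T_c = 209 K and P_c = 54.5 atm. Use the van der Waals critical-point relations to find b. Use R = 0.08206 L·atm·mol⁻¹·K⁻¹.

b ≈ 0.03934 L/mol

From T_c = 8a/(27Rb) and P_c = a/(27b²): b = R T_c/(8 P_c).
b = (0.08206)(209)/(8×54.5) = 17.151/436.00 = 0.03934 L/mol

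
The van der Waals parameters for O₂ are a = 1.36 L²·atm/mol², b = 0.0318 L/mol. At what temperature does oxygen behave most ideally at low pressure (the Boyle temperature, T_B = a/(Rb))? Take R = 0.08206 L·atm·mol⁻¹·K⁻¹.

T_B ≈ 521.2 K

For a van der Waals gas the second virial coefficient B₂ = b − a/(RT) vanishes at T_B = a/(Rb).
T_B = 1.36/(0.08206×0.0318) = 1.36/0.0026095 = 521.2 K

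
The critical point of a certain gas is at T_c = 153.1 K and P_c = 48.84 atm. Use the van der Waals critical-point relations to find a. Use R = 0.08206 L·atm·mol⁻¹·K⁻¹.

From T_c = 8a/(27Rb) and P_c = a/(27b²): a = 27 R² T_c²/(64 P_c).
a = 27×(0.08206)²×(153.1)²/(64×48.84) = 4261.6/3125.8 = 1.363 L²·atm/mol²

a ≈ 1.363 L²·atm/mol²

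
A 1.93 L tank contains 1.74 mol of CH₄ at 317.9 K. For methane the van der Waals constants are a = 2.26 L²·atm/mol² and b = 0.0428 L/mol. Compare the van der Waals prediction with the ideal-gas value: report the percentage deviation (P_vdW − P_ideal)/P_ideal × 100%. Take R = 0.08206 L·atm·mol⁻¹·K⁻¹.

-3.80 %

Ideal: P_ideal = nRT/V = (1.74)(0.08206)(317.9)/1.93 = 23.5187 atm
vdW: P = nRT/(V − nb) − a n²/V² = 45.3912/1.85553 − 6.84238/3.72490 = 24.4627 − 1.83693 = 22.6258 atm
% deviation = (22.6258 − 23.5187)/23.5187 × 100% = -3.80%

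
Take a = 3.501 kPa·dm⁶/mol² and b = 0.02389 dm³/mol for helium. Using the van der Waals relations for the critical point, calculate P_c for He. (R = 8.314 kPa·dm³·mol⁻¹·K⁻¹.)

For a van der Waals gas, P_c = a/(27b²).
P_c = 3.501/(27×(0.02389)²) = 3.501/0.015410 = 227.2 kPa

P_c ≈ 227.2 kPa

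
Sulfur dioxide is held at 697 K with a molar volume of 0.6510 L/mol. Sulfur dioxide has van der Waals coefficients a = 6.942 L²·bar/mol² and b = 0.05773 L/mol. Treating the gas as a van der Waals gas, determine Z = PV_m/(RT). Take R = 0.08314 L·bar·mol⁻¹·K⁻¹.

P = RT/(V_m − b) − a/V_m² = (0.08314)(697)/(0.6510 − 0.05773) − 6.942/(0.6510)²
  = 57.949/0.59327 − 16.380 = 97.677 − 16.380 = 81.297 bar
Z = PV_m/(RT) = (81.297)(0.6510)/((0.08314)(697)) = 52.924/57.949 = 0.9133

Z ≈ 0.9133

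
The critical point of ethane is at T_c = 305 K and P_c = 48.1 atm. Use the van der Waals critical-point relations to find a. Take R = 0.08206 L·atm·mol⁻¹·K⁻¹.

a ≈ 5.494 L²·atm/mol²

From T_c = 8a/(27Rb) and P_c = a/(27b²): a = 27 R² T_c²/(64 P_c).
a = 27×(0.08206)²×(305)²/(64×48.1) = 16913/3078.4 = 5.494 L²·atm/mol²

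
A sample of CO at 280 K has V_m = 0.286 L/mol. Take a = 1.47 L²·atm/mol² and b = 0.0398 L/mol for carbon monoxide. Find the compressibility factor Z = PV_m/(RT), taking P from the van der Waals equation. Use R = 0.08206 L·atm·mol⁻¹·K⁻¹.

Z ≈ 0.9380

P = RT/(V_m − b) − a/V_m² = (0.08206)(280)/(0.286 − 0.0398) − 1.47/(0.286)²
  = 22.977/0.24620 − 17.972 = 93.327 − 17.972 = 75.355 atm
Z = PV_m/(RT) = (75.355)(0.286)/((0.08206)(280)) = 21.552/22.977 = 0.9380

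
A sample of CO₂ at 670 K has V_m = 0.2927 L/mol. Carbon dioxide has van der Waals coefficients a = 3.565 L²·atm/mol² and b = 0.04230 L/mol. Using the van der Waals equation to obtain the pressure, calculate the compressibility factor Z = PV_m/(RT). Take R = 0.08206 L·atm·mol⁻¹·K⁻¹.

Z ≈ 0.9474

P = RT/(V_m − b) − a/V_m² = (0.08206)(670)/(0.2927 − 0.04230) − 3.565/(0.2927)²
  = 54.980/0.25040 − 41.612 = 219.57 − 41.612 = 177.96 atm
Z = PV_m/(RT) = (177.96)(0.2927)/((0.08206)(670)) = 52.089/54.980 = 0.9474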